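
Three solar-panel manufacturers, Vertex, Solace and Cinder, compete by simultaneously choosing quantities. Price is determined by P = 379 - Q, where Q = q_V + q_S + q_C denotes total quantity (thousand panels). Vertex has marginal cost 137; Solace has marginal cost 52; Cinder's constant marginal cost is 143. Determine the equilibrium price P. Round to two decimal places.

177.75

Vertex's profit: π_V = (379 - Q)q_V - (137q_V). Setting ∂π_V/∂q_V = 0: 242 - 2q_V - (q_S + q_C) = 0.
Solace's first-order condition: 327 - 2q_S - (q_V + q_C) = 0.
Cinder's profit: π_C = (379 - Q)q_C - (143q_C). Setting ∂π_C/∂q_C = 0: 236 - 2q_C - (q_V + q_S) = 0.
Summing all 3 equations gives 805 − 4Q = 0, hence Q = 805/4.
Back-substituting: q_V = (242 − 805/4) = 163/4, q_S = (327 − 805/4) = 503/4, q_C = (236 − 805/4) = 139/4.
Total output Q = 805/4, so price P = 379 - 805/4 = 711/4.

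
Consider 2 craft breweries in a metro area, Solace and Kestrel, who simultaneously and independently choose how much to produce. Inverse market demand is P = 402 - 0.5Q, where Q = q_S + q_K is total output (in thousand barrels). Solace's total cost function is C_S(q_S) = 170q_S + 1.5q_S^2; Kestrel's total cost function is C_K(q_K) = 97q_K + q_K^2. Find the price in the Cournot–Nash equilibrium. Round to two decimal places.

Solace's profit: π_S = (402 - 0.5Q)q_S - (170q_S + (3/2)q_S²). Setting ∂π_S/∂q_S = 0: 232 - 4q_S - (1/2)(q_K) = 0.
Kestrel's profit: π_K = (402 - 0.5Q)q_K - (97q_K + q_K²). Setting ∂π_K/∂q_K = 0: 305 - 3q_K - (1/2)(q_S) = 0.
So q_S = (232 - (1/2)q_K)/4 and q_K = (305 - (1/2)q_S)/3.
Solving the pair: q_S = 46.2553, q_K = 93.9574.
Total output Q = 140.2128, so price P = 402 - (1/2)·140.2128 = 331.8936.

331.89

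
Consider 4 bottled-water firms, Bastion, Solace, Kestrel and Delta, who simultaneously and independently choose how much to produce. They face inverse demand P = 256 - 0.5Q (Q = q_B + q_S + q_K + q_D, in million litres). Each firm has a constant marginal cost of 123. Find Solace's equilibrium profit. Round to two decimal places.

1415.12

A representative firm's profit is π_i = q_i(256 - 0.5Q) - 123q_i.
Setting ∂π_i/∂q_i = 0 with rivals' quantities fixed: 133 - q_i - (1/2)·Σ_{j≠i} q_j = 0.
With identical firms every q_j equals q_i, so Σ_{j≠i} q_j = 3q_i and 133 = (5/2)q_i, giving q_i = 266/5.
Price P = 256 - (1/2)·(1064/5) = 748/5.
Solace's profit: (748/5 - 123)·(266/5) = 1415.1200.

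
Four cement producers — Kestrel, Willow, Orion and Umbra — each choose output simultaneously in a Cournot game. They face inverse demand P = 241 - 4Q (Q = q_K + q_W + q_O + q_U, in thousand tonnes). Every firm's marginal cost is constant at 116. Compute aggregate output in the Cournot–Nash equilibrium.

A representative firm's profit is π_i = q_i(241 - 4Q) - 116q_i.
Setting ∂π_i/∂q_i = 0 with rivals' quantities fixed: 125 - 8q_i - 4·Σ_{j≠i} q_j = 0.
By symmetry each firm produces the same amount; substituting Σ_{j≠i} q_j = 3q_i yields q_i = 125/20 = 25/4.
Total output Q = 25/4 + 25/4 + 25/4 + 25/4 = 25.

25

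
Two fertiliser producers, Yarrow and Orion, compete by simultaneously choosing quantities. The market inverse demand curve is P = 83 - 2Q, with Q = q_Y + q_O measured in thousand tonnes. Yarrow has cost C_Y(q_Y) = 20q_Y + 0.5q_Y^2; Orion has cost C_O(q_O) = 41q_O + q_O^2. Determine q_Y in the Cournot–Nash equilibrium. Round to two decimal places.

11.31

Yarrow's profit: π_Y = (83 - 2Q)q_Y - (20q_Y + (1/2)q_Y²). Setting ∂π_Y/∂q_Y = 0: 63 - 5q_Y - 2(q_O) = 0.
Orion's profit: π_O = (83 - 2Q)q_O - (41q_O + q_O²). Setting ∂π_O/∂q_O = 0: 42 - 6q_O - 2(q_Y) = 0.
Best responses: q_Y = (63 - 2q_O)/5, q_O = (42 - 2q_Y)/6.
Substituting one into the other gives q_Y = 147/13 and q_O = 42/13.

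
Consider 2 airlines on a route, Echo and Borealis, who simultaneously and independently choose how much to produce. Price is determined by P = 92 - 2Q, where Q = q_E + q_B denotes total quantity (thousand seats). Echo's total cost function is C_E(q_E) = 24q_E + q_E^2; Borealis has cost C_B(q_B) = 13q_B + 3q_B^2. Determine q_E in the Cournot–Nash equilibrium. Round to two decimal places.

Echo's profit: π_E = (92 - 2Q)q_E - (24q_E + q_E²). Setting ∂π_E/∂q_E = 0: 68 - 6q_E - 2(q_B) = 0.
Borealis's profit: π_B = (92 - 2Q)q_B - (13q_B + 3q_B²). Setting ∂π_B/∂q_B = 0: 79 - 10q_B - 2(q_E) = 0.
So q_E = (68 - 2q_B)/6 and q_B = (79 - 2q_E)/10.
Solving the pair: q_E = 261/28, q_B = 169/28.

9.32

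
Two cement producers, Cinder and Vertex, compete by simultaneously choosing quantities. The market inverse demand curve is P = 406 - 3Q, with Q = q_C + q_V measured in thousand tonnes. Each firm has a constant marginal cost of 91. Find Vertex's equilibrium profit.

Each firm earns π_i = (406 - 3Q)q_i - 91q_i.
Setting ∂π_i/∂q_i = 0 with rivals' quantities fixed: 315 - 6q_i - 3q_j = 0.
With identical firms every q_j equals q_i, so q_j = q_i and 315 = 9q_i, giving q_i = 35.
Price P = 406 - 3·70 = 196.
Vertex's profit: (196 - 91)·35 = 3675.

3675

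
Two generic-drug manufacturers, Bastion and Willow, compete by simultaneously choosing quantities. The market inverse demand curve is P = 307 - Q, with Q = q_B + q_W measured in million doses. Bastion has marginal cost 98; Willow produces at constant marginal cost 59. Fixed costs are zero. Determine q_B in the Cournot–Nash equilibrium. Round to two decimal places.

56.67

Bastion's profit: π_B = (307 - Q)q_B - (98q_B). Setting ∂π_B/∂q_B = 0: 209 - 2q_B - (q_W) = 0.
Willow's profit: π_W = (307 - Q)q_W - (59q_W). Setting ∂π_W/∂q_W = 0: 248 - 2q_W - (q_B) = 0.
Rearranging gives the reaction functions q_B = (209 - q_W)/2 and q_W = (248 - q_B)/2.
Solving the pair: q_B = 170/3, q_W = 287/3.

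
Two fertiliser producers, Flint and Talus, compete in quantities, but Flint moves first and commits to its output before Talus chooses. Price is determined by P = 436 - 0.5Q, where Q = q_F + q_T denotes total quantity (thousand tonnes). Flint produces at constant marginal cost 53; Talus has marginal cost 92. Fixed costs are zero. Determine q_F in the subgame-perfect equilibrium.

Solve by backward induction. Given q_F, the follower Talus maximises π_T = (436 - (1/2)q_F - (1/2)q_T)q_T - 92q_T.
Follower FOC: 344 - (1/2)q_F - q_T = 0, so q_T(q_F) = (344 - (1/2)q_F).
The leader anticipates this reaction. Substituting into P = 436 - 0.5Q gives P = 264 - (1/4)q_F, so π_F = (264 - (1/4)q_F)q_F - 53q_F.
Leader FOC: 211 - (1/2)q_F = 0, so q_F = 422.
Then q_T = (344 - (1/2)·422) = 133.

422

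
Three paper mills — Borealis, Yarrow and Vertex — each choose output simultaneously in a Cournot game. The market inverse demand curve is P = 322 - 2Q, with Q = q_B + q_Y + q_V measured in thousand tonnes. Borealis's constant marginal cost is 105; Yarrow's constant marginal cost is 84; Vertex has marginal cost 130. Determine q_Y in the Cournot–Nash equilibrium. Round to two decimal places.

Borealis's profit: π_B = (322 - 2Q)q_B - (105q_B). Setting ∂π_B/∂q_B = 0: 217 - 4q_B - 2(q_Y + q_V) = 0.
Yarrow's first-order condition: 238 - 4q_Y - 2(q_B + q_V) = 0.
Vertex's first-order condition: 192 - 4q_V - 2(q_B + q_Y) = 0.
Summing all 3 equations gives 647 − 8Q = 0, hence Q = 647/8.
Back-substituting: q_B = (217 − 647/4)/2 = 221/8, q_Y = (238 − 647/4)/2 = 305/8, q_V = (192 − 647/4)/2 = 121/8.

38.13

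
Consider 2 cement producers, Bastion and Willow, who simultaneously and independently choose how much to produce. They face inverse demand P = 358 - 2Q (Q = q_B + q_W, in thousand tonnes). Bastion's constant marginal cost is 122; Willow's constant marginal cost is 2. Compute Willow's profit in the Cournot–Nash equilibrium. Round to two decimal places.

12587.56

Bastion's profit: π_B = (358 - 2Q)q_B - (122q_B). Setting ∂π_B/∂q_B = 0: 236 - 4q_B - 2(q_W) = 0.
Willow's first-order condition: 356 - 4q_W - 2(q_B) = 0.
Best responses: q_B = (236 - 2q_W)/4, q_W = (356 - 2q_B)/4.
Substituting one into the other gives q_B = 58/3 and q_W = 238/3.
Price P = 358 - 2·(296/3) = 482/3.
Willow's profit: (482/3 - 2)·(238/3) = 12587.5556.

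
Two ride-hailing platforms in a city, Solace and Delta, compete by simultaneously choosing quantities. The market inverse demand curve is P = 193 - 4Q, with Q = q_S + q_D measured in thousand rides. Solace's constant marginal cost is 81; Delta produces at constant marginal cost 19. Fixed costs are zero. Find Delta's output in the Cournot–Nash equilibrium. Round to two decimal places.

Solace's profit: π_S = (193 - 4Q)q_S - (81q_S). Setting ∂π_S/∂q_S = 0: 112 - 8q_S - 4(q_D) = 0.
Delta's profit: π_D = (193 - 4Q)q_D - (19q_D). Setting ∂π_D/∂q_D = 0: 174 - 8q_D - 4(q_S) = 0.
So q_S = (112 - 4q_D)/8 and q_D = (174 - 4q_S)/8.
Substituting one into the other gives q_S = 25/6 and q_D = 59/3.

19.67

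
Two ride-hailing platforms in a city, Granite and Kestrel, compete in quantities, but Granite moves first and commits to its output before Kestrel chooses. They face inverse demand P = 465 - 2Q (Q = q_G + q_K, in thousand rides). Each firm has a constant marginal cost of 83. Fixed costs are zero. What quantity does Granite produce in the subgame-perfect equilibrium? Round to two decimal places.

The follower Kestrel best-responds to any q_G: π_K = (465 - 2Q)q_K - 83q_K.
∂π_K/∂q_K = 382 - 2q_G - 4q_K = 0 gives the reaction function q_K = (382 - 2q_G)/4.
Granite substitutes q_K(q_G) into its own profit: π_G = q_G(465 - 2q_G - (382 - 2q_G)/2) - 83q_G = (274 - q_G)q_G - 83q_G.
Maximising: ∂π_G/∂q_G = 191 - 2q_G = 0, giving q_G = 191/2.
Then q_K = (382 - 2·(191/2))/4 = 191/4.

95.50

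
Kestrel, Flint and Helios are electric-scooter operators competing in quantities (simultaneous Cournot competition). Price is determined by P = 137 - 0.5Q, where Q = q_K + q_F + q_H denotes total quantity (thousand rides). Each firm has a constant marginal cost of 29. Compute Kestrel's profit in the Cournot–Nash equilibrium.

Each firm earns π_i = (137 - 0.5Q)q_i - 29q_i.
Setting ∂π_i/∂q_i = 0 with rivals' quantities fixed: 108 - q_i - (1/2)·Σ_{j≠i} q_j = 0.
By symmetry each firm produces the same amount; substituting Σ_{j≠i} q_j = 2q_i yields q_i = 108/2 = 54.
Price P = 137 - (1/2)·162 = 56.
Kestrel's profit: (56 - 29)·54 = 1458.

1458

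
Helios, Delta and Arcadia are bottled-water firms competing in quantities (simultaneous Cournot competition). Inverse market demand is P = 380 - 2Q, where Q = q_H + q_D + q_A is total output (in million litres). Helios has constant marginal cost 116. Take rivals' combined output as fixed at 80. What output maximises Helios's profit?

26

With rivals' combined output fixed at 80, Helios's profit is π_H = (380 - 2·80 - 2q_H)q_H - (116q_H) = (220 - 2q_H)q_H - (116q_H).
∂π_H/∂q_H = 104 - 4q_H = 0, so q_H = 26.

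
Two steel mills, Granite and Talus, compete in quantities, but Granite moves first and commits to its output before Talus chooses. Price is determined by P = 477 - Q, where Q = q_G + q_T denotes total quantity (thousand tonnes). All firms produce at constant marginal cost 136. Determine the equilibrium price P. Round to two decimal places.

Solve by backward induction. Given q_G, the follower Talus maximises π_T = (477 - q_G - q_T)q_T - 136q_T.
Follower FOC: 341 - q_G - 2q_T = 0, so q_T(q_G) = (341 - q_G)/2.
The leader anticipates this reaction. Substituting into P = 477 - Q gives P = 613/2 - (1/2)q_G, so π_G = (613/2 - (1/2)q_G)q_G - 136q_G.
The leader's first-order condition 341/2 - q_G = 0 yields q_G = 341/2.
Then q_T = (341 - 341/2)/2 = 341/4.
Total output Q = 1023/4, so price P = 477 - 1023/4 = 885/4.

221.25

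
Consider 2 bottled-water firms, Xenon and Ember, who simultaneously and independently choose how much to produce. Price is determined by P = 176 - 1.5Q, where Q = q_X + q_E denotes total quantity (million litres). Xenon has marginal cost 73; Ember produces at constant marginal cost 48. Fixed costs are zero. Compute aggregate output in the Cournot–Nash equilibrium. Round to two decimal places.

Xenon's profit: π_X = (176 - 1.5Q)q_X - (73q_X). Setting ∂π_X/∂q_X = 0: 103 - 3q_X - (3/2)(q_E) = 0.
Ember's first-order condition: 128 - 3q_E - (3/2)(q_X) = 0.
So q_X = (103 - (3/2)q_E)/3 and q_E = (128 - (3/2)q_X)/3.
Substituting one into the other gives q_X = 52/3 and q_E = 34.
Total output Q = 52/3 + 34 = 154/3.

51.33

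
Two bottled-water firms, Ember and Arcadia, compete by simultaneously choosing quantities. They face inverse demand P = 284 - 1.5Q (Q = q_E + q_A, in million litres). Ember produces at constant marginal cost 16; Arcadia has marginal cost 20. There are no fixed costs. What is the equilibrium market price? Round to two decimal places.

106.67

Ember's profit: π_E = (284 - 1.5Q)q_E - (16q_E). Setting ∂π_E/∂q_E = 0: 268 - 3q_E - (3/2)(q_A) = 0.
Arcadia's profit: π_A = (284 - 1.5Q)q_A - (20q_A). Setting ∂π_A/∂q_A = 0: 264 - 3q_A - (3/2)(q_E) = 0.
Rearranging gives the reaction functions q_E = (268 - (3/2)q_A)/3 and q_A = (264 - (3/2)q_E)/3.
Solving the pair: q_E = 544/9, q_A = 520/9.
Total output Q = 1064/9, so price P = 284 - (3/2)·(1064/9) = 320/3.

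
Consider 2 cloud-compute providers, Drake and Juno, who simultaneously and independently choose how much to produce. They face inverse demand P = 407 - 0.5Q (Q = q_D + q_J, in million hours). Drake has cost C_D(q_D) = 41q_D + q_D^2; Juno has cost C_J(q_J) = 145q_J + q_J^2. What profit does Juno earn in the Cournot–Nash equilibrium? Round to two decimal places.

Drake's profit: π_D = (407 - 0.5Q)q_D - (41q_D + q_D²). Setting ∂π_D/∂q_D = 0: 366 - 3q_D - (1/2)(q_J) = 0.
Juno's profit: π_J = (407 - 0.5Q)q_J - (145q_J + q_J²). Setting ∂π_J/∂q_J = 0: 262 - 3q_J - (1/2)(q_D) = 0.
So q_D = (366 - (1/2)q_J)/3 and q_J = (262 - (1/2)q_D)/3.
Substituting one into the other gives q_D = 110.5143 and q_J = 68.9143.
Price P = 407 - (1/2)·(1256/7) = 317.2857.
Juno's profit: 317.2857·68.9143 - 145·68.9143 - 68.9143² = 7123.7682.

7123.77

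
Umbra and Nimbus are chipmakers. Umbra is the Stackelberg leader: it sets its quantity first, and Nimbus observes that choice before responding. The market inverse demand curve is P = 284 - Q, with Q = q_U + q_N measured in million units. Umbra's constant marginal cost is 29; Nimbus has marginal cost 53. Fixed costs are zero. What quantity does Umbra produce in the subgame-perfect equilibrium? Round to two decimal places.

139.50

Solve by backward induction. Given q_U, the follower Nimbus maximises π_N = (284 - q_U - q_N)q_N - 53q_N.
Setting the follower's marginal profit to zero, 231 - q_U - 2q_N = 0, i.e. q_N = (231 - q_U)/2.
Umbra substitutes q_N(q_U) into its own profit: π_U = q_U(284 - q_U - (231 - q_U)/2) - 29q_U = (337/2 - (1/2)q_U)q_U - 29q_U.
Maximising: ∂π_U/∂q_U = 279/2 - q_U = 0, giving q_U = 279/2.
Then q_N = (231 - 279/2)/2 = 183/4.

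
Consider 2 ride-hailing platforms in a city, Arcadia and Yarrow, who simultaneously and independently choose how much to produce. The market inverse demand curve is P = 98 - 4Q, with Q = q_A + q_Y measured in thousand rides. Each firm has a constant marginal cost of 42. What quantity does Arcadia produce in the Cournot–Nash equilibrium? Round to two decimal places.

A representative firm's profit is π_i = q_i(98 - 4Q) - 42q_i.
First-order condition (treating rivals' output as given): 56 - 8q_i - 4q_j = 0.
By symmetry each firm produces the same amount; substituting q_j = q_i yields q_i = 56/12 = 14/3.

4.67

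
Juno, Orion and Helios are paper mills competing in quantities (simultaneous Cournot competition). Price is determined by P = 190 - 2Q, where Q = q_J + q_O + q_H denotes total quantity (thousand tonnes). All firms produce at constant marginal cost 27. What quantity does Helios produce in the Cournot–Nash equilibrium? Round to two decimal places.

20.38

A representative firm's profit is π_i = q_i(190 - 2Q) - 27q_i.
First-order condition (treating rivals' output as given): 163 - 4q_i - 2·Σ_{j≠i} q_j = 0.
With identical firms every q_j equals q_i, so Σ_{j≠i} q_j = 2q_i and 163 = 8q_i, giving q_i = 163/8.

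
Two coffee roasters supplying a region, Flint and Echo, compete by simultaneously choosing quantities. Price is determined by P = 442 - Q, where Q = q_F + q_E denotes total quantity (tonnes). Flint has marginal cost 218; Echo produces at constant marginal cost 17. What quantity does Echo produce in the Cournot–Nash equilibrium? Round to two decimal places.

208.67

Flint's profit: π_F = (442 - Q)q_F - (218q_F). Setting ∂π_F/∂q_F = 0: 224 - 2q_F - (q_E) = 0.
Echo's first-order condition: 425 - 2q_E - (q_F) = 0.
So q_F = (224 - q_E)/2 and q_E = (425 - q_F)/2.
Solving the pair: q_F = 23/3, q_E = 626/3.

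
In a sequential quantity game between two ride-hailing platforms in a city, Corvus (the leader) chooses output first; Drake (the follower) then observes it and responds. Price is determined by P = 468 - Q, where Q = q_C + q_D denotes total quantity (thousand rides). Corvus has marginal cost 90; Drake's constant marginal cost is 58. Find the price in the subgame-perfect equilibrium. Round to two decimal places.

176.50

Solve by backward induction. Given q_C, the follower Drake maximises π_D = (468 - q_C - q_D)q_D - 58q_D.
Follower FOC: 410 - q_C - 2q_D = 0, so q_D(q_C) = (410 - q_C)/2.
The leader anticipates this reaction. Substituting into P = 468 - Q gives P = 263 - (1/2)q_C, so π_C = (263 - (1/2)q_C)q_C - 90q_C.
Maximising: ∂π_C/∂q_C = 173 - q_C = 0, giving q_C = 173.
Then q_D = (410 - 173)/2 = 237/2.
Total output Q = 583/2, so price P = 468 - 583/2 = 353/2.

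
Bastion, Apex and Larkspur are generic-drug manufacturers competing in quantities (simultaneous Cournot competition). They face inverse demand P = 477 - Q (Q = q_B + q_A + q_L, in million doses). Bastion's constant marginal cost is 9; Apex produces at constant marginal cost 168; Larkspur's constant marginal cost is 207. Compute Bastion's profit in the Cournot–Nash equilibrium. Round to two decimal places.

42539.06

Bastion's profit: π_B = (477 - Q)q_B - (9q_B). Setting ∂π_B/∂q_B = 0: 468 - 2q_B - (q_A + q_L) = 0.
Apex's first-order condition: 309 - 2q_A - (q_B + q_L) = 0.
Larkspur's first-order condition: 270 - 2q_L - (q_B + q_A) = 0.
Summing all 3 equations gives 1047 − 4Q = 0, hence Q = 1047/4.
Back-substituting: q_B = (468 − 1047/4) = 825/4, q_A = (309 − 1047/4) = 189/4, q_L = (270 − 1047/4) = 33/4.
Price P = 477 - 1047/4 = 861/4.
Bastion's profit: (861/4 - 9)·(825/4) = 42539.0625.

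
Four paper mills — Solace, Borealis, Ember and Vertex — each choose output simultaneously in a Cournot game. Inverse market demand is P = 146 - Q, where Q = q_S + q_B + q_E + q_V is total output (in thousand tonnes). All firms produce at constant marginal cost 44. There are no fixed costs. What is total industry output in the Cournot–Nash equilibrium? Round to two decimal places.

Each firm earns π_i = (146 - Q)q_i - 44q_i.
First-order condition (treating rivals' output as given): 102 - 2q_i - Σ_{j≠i} q_j = 0.
By symmetry each firm produces the same amount; substituting Σ_{j≠i} q_j = 3q_i yields q_i = 102/5.
Total output Q = 102/5 + 102/5 + 102/5 + 102/5 = 408/5.

81.60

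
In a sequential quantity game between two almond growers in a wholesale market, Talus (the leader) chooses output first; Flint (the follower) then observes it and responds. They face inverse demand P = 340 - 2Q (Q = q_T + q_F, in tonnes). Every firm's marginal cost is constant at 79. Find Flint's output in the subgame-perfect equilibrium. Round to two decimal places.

32.63

Solve by backward induction. Given q_T, the follower Flint maximises π_F = (340 - 2q_T - 2q_F)q_F - 79q_F.
Setting the follower's marginal profit to zero, 261 - 2q_T - 4q_F = 0, i.e. q_F = (261 - 2q_T)/4.
Talus substitutes q_F(q_T) into its own profit: π_T = q_T(340 - 2q_T - (261 - 2q_T)/2) - 79q_T = (419/2 - q_T)q_T - 79q_T.
Leader FOC: 261/2 - 2q_T = 0, so q_T = 261/4.
Then q_F = (261 - 2·(261/4))/4 = 261/8.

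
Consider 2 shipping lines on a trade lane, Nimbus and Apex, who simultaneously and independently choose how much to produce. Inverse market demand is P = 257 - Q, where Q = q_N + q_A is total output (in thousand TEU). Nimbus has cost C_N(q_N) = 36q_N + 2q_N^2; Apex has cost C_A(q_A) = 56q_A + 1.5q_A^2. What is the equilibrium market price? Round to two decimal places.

191.86

Nimbus's profit: π_N = (257 - Q)q_N - (36q_N + 2q_N²). Setting ∂π_N/∂q_N = 0: 221 - 6q_N - (q_A) = 0.
Apex's first-order condition: 201 - 5q_A - (q_N) = 0.
Best responses: q_N = (221 - q_A)/6, q_A = (201 - q_N)/5.
Solving the pair: q_N = 904/29, q_A = 985/29.
Total output Q = 1889/29, so price P = 257 - 1889/29 = 191.8621.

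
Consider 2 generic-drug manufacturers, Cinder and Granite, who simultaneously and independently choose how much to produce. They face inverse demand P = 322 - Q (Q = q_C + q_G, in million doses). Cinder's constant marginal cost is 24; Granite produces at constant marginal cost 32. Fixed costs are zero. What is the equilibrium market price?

Cinder's profit: π_C = (322 - Q)q_C - (24q_C). Setting ∂π_C/∂q_C = 0: 298 - 2q_C - (q_G) = 0.
Granite's profit: π_G = (322 - Q)q_G - (32q_G). Setting ∂π_G/∂q_G = 0: 290 - 2q_G - (q_C) = 0.
So q_C = (298 - q_G)/2 and q_G = (290 - q_C)/2.
Substituting one into the other gives q_C = 102 and q_G = 94.
Total output Q = 196, so price P = 322 - 196 = 126.

126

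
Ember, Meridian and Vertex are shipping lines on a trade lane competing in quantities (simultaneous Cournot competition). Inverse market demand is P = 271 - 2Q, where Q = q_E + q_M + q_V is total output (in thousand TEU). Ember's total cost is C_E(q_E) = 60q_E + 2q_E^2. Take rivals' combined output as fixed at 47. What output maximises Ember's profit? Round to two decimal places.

With rivals' combined output fixed at 47, Ember's profit is π_E = (271 - 2·47 - 2q_E)q_E - (60q_E + 2q_E²) = (177 - 2q_E)q_E - (60q_E + 2q_E²).
∂π_E/∂q_E = 117 - 8q_E = 0, so q_E = 117/8.

14.63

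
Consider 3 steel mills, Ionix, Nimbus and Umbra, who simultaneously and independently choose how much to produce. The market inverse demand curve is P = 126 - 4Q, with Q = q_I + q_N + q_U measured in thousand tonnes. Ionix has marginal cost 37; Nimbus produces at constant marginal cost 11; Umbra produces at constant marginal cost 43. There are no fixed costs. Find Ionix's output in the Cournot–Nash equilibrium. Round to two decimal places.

4.31

Ionix's profit: π_I = (126 - 4Q)q_I - (37q_I). Setting ∂π_I/∂q_I = 0: 89 - 8q_I - 4(q_N + q_U) = 0.
Nimbus's first-order condition: 115 - 8q_N - 4(q_I + q_U) = 0.
Umbra's first-order condition: 83 - 8q_U - 4(q_I + q_N) = 0.
Adding the 3 conditions: 287 − 8Q − 8Q = 0, i.e. Q = 287/16.
Back-substituting: q_I = (89 − 287/4)/4 = 69/16, q_N = (115 − 287/4)/4 = 173/16, q_U = (83 − 287/4)/4 = 45/16.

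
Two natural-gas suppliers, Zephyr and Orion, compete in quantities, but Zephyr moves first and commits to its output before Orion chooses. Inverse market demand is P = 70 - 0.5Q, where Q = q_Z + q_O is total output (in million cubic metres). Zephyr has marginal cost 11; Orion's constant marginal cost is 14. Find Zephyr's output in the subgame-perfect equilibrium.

62

The follower Orion best-responds to any q_Z: π_O = (70 - 0.5Q)q_O - 14q_O.
∂π_O/∂q_O = 56 - (1/2)q_Z - q_O = 0 gives the reaction function q_O = (56 - (1/2)q_Z).
Zephyr substitutes q_O(q_Z) into its own profit: π_Z = q_Z(70 - (1/2)q_Z - (56 - (1/2)q_Z)/2) - 11q_Z = (42 - (1/4)q_Z)q_Z - 11q_Z.
The leader's first-order condition 31 - (1/2)q_Z = 0 yields q_Z = 62.
Then q_O = (56 - (1/2)·62) = 25.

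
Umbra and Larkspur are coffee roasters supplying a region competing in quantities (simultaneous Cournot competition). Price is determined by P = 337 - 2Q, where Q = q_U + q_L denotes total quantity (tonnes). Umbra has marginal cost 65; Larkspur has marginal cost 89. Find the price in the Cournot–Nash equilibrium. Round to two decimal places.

Umbra's profit: π_U = (337 - 2Q)q_U - (65q_U). Setting ∂π_U/∂q_U = 0: 272 - 4q_U - 2(q_L) = 0.
Larkspur's first-order condition: 248 - 4q_L - 2(q_U) = 0.
Best responses: q_U = (272 - 2q_L)/4, q_L = (248 - 2q_U)/4.
Substituting one into the other gives q_U = 148/3 and q_L = 112/3.
Total output Q = 260/3, so price P = 337 - 2·(260/3) = 491/3.

163.67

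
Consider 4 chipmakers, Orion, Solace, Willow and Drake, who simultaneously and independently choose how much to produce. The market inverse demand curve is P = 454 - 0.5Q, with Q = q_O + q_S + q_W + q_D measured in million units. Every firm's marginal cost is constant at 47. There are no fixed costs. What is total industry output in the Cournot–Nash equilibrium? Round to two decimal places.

651.20

Each firm earns π_i = (454 - 0.5Q)q_i - 47q_i.
First-order condition (treating rivals' output as given): 407 - q_i - (1/2)·Σ_{j≠i} q_j = 0.
With identical firms every q_j equals q_i, so Σ_{j≠i} q_j = 3q_i and 407 = (5/2)q_i, giving q_i = 814/5.
Total output Q = 814/5 + 814/5 + 814/5 + 814/5 = 651.2000.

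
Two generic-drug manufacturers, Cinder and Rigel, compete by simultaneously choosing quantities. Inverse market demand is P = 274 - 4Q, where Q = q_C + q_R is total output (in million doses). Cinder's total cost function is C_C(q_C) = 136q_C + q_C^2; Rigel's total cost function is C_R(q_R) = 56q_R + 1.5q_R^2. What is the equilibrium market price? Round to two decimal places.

177.23

Cinder's profit: π_C = (274 - 4Q)q_C - (136q_C + q_C²). Setting ∂π_C/∂q_C = 0: 138 - 10q_C - 4(q_R) = 0.
Rigel's profit: π_R = (274 - 4Q)q_R - (56q_R + (3/2)q_R²). Setting ∂π_R/∂q_R = 0: 218 - 11q_R - 4(q_C) = 0.
So q_C = (138 - 4q_R)/10 and q_R = (218 - 4q_C)/11.
Substituting one into the other gives q_C = 323/47 and q_R = 814/47.
Total output Q = 1137/47, so price P = 274 - 4·(1137/47) = 177.2340.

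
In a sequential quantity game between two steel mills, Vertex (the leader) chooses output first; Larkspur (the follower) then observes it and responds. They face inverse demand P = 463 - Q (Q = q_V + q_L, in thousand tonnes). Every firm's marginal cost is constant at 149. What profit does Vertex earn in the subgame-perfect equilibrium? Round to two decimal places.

12324.50

Solve by backward induction. Given q_V, the follower Larkspur maximises π_L = (463 - q_V - q_L)q_L - 149q_L.
∂π_L/∂q_L = 314 - q_V - 2q_L = 0 gives the reaction function q_L = (314 - q_V)/2.
The leader anticipates this reaction. Substituting into P = 463 - Q gives P = 306 - (1/2)q_V, so π_V = (306 - (1/2)q_V)q_V - 149q_V.
The leader's first-order condition 157 - q_V = 0 yields q_V = 157.
Then q_L = (314 - 157)/2 = 157/2.
Price P = 463 - 471/2 = 455/2.
Vertex's profit: (455/2 - 149)·157 = 12324.5000.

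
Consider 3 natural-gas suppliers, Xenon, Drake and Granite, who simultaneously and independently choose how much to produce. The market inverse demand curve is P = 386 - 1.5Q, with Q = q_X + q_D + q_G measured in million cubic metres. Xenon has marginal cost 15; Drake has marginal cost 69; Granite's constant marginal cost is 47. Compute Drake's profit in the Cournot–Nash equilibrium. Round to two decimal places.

2420.04

Xenon's profit: π_X = (386 - 1.5Q)q_X - (15q_X). Setting ∂π_X/∂q_X = 0: 371 - 3q_X - (3/2)(q_D + q_G) = 0.
Drake's profit: π_D = (386 - 1.5Q)q_D - (69q_D). Setting ∂π_D/∂q_D = 0: 317 - 3q_D - (3/2)(q_X + q_G) = 0.
Granite's first-order condition: 339 - 3q_G - (3/2)(q_X + q_D) = 0.
Adding the 3 first-order conditions: 1027 − 6Q = 0, so Q = 1027/6.
Back-substituting: q_X = (371 − 1027/4)/(3/2) = 457/6, q_D = (317 − 1027/4)/(3/2) = 241/6, q_G = (339 − 1027/4)/(3/2) = 329/6.
Price P = 386 - (3/2)·(1027/6) = 517/4.
Drake's profit: (517/4 - 69)·(241/6) = 2420.0417.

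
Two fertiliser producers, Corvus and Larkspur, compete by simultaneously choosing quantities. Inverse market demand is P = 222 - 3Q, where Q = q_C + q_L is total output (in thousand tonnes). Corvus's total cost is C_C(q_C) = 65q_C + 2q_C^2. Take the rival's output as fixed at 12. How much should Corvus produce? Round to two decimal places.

With the rival's output fixed at 12, Corvus's profit is π_C = (222 - 3·12 - 3q_C)q_C - (65q_C + 2q_C²) = (186 - 3q_C)q_C - (65q_C + 2q_C²).
∂π_C/∂q_C = 121 - 10q_C = 0, so q_C = 121/10.

12.10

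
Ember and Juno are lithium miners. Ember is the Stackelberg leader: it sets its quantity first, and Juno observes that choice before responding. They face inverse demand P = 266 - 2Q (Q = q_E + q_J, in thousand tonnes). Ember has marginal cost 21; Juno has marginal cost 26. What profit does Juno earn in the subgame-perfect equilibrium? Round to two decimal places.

1653.13

Solve by backward induction. Given q_E, the follower Juno maximises π_J = (266 - 2q_E - 2q_J)q_J - 26q_J.
∂π_J/∂q_J = 240 - 2q_E - 4q_J = 0 gives the reaction function q_J = (240 - 2q_E)/4.
Ember substitutes q_J(q_E) into its own profit: π_E = q_E(266 - 2q_E - (240 - 2q_E)/2) - 21q_E = (146 - q_E)q_E - 21q_E.
Leader FOC: 125 - 2q_E = 0, so q_E = 125/2.
Then q_J = (240 - 2·(125/2))/4 = 115/4.
Price P = 266 - 2·(365/4) = 167/2.
Juno's profit: (167/2 - 26)·(115/4) = 1653.1250.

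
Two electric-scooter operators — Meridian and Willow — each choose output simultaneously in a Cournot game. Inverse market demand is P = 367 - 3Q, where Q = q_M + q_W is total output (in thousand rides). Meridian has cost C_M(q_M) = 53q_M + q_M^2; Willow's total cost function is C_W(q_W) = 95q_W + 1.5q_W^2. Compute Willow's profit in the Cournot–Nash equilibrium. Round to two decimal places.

1726.48

Meridian's profit: π_M = (367 - 3Q)q_M - (53q_M + q_M²). Setting ∂π_M/∂q_M = 0: 314 - 8q_M - 3(q_W) = 0.
Willow's first-order condition: 272 - 9q_W - 3(q_M) = 0.
Best responses: q_M = (314 - 3q_W)/8, q_W = (272 - 3q_M)/9.
Solving the pair: q_M = 670/21, q_W = 1234/63.
Price P = 367 - 3·51.4921 = 212.5238.
Willow's profit: 212.5238·(1234/63) - 95·(1234/63) - (3/2)(1234/63)² = 1726.4807.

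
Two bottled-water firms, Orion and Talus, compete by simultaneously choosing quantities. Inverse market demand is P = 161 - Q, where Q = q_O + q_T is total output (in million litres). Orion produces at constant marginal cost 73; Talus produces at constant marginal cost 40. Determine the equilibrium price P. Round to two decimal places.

91.33

Orion's profit: π_O = (161 - Q)q_O - (73q_O). Setting ∂π_O/∂q_O = 0: 88 - 2q_O - (q_T) = 0.
Talus's first-order condition: 121 - 2q_T - (q_O) = 0.
Rearranging gives the reaction functions q_O = (88 - q_T)/2 and q_T = (121 - q_O)/2.
Solving the pair: q_O = 55/3, q_T = 154/3.
Total output Q = 209/3, so price P = 161 - 209/3 = 274/3.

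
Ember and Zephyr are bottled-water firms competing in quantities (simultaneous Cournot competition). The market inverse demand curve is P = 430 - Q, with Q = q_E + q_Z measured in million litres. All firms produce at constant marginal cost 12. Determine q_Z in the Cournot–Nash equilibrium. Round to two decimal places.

139.33

A representative firm's profit is π_i = q_i(430 - Q) - 12q_i.
Setting ∂π_i/∂q_i = 0 with rivals' quantities fixed: 418 - 2q_i - q_j = 0.
With identical firms every q_j equals q_i, so q_j = q_i and 418 = 3q_i, giving q_i = 418/3.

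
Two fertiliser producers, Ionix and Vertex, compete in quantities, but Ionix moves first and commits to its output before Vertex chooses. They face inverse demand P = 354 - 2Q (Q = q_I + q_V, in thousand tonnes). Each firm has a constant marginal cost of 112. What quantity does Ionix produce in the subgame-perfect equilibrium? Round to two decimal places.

60.50

The follower Vertex best-responds to any q_I: π_V = (354 - 2Q)q_V - 112q_V.
Follower FOC: 242 - 2q_I - 4q_V = 0, so q_V(q_I) = (242 - 2q_I)/4.
Ionix substitutes q_V(q_I) into its own profit: π_I = q_I(354 - 2q_I - (242 - 2q_I)/2) - 112q_I = (233 - q_I)q_I - 112q_I.
Leader FOC: 121 - 2q_I = 0, so q_I = 121/2.
Then q_V = (242 - 2·(121/2))/4 = 121/4.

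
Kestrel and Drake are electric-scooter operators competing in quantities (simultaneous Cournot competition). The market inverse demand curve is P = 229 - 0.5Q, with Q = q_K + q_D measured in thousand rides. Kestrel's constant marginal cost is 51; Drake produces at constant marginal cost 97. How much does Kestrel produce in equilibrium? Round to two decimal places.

149.33

Kestrel's profit: π_K = (229 - 0.5Q)q_K - (51q_K). Setting ∂π_K/∂q_K = 0: 178 - q_K - (1/2)(q_D) = 0.
Drake's first-order condition: 132 - q_D - (1/2)(q_K) = 0.
Rearranging gives the reaction functions q_K = (178 - (1/2)q_D) and q_D = (132 - (1/2)q_K).
Substituting one into the other gives q_K = 448/3 and q_D = 172/3.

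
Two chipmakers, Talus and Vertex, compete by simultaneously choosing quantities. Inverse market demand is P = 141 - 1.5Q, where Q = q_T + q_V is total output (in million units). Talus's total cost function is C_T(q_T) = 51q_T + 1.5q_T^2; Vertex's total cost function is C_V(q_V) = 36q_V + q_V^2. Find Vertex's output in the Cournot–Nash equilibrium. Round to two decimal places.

Talus's profit: π_T = (141 - 1.5Q)q_T - (51q_T + (3/2)q_T²). Setting ∂π_T/∂q_T = 0: 90 - 6q_T - (3/2)(q_V) = 0.
Vertex's profit: π_V = (141 - 1.5Q)q_V - (36q_V + q_V²). Setting ∂π_V/∂q_V = 0: 105 - 5q_V - (3/2)(q_T) = 0.
Rearranging gives the reaction functions q_T = (90 - (3/2)q_V)/6 and q_V = (105 - (3/2)q_T)/5.
Solving the pair: q_T = 390/37, q_V = 660/37.

17.84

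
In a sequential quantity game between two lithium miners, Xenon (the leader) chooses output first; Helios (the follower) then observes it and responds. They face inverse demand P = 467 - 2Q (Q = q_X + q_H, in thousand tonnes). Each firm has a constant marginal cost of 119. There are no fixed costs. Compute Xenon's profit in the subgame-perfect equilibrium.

7569

The follower Helios best-responds to any q_X: π_H = (467 - 2Q)q_H - 119q_H.
∂π_H/∂q_H = 348 - 2q_X - 4q_H = 0 gives the reaction function q_H = (348 - 2q_X)/4.
Xenon substitutes q_H(q_X) into its own profit: π_X = q_X(467 - 2q_X - (348 - 2q_X)/2) - 119q_X = (293 - q_X)q_X - 119q_X.
Maximising: ∂π_X/∂q_X = 174 - 2q_X = 0, giving q_X = 87.
Then q_H = (348 - 2·87)/4 = 87/2.
Price P = 467 - 2·(261/2) = 206.
Xenon's profit: (206 - 119)·87 = 7569.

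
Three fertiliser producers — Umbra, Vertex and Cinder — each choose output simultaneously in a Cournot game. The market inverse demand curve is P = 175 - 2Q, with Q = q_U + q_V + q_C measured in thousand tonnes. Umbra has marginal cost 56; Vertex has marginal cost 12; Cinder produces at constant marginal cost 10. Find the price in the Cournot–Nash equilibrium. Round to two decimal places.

63.25

Umbra's profit: π_U = (175 - 2Q)q_U - (56q_U). Setting ∂π_U/∂q_U = 0: 119 - 4q_U - 2(q_V + q_C) = 0.
Vertex's profit: π_V = (175 - 2Q)q_V - (12q_V). Setting ∂π_V/∂q_V = 0: 163 - 4q_V - 2(q_U + q_C) = 0.
Cinder's first-order condition: 165 - 4q_C - 2(q_U + q_V) = 0.
Adding the 3 conditions: 447 − 4Q − 4Q = 0, i.e. Q = 447/8.
Back-substituting: q_U = (119 − 447/4)/2 = 29/8, q_V = (163 − 447/4)/2 = 205/8, q_C = (165 − 447/4)/2 = 213/8.
Total output Q = 447/8, so price P = 175 - 2·(447/8) = 253/4.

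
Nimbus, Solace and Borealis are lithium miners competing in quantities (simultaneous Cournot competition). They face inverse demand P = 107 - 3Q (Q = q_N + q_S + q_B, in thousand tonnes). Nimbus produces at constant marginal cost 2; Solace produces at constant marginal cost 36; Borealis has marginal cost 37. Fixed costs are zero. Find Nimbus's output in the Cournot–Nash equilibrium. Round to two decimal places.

14.50

Nimbus's profit: π_N = (107 - 3Q)q_N - (2q_N). Setting ∂π_N/∂q_N = 0: 105 - 6q_N - 3(q_S + q_B) = 0.
Solace's first-order condition: 71 - 6q_S - 3(q_N + q_B) = 0.
Borealis's first-order condition: 70 - 6q_B - 3(q_N + q_S) = 0.
Adding the 3 conditions: 246 − 6Q − 6Q = 0, i.e. Q = 41/2.
Back-substituting: q_N = (105 − 123/2)/3 = 29/2, q_S = (71 − 123/2)/3 = 19/6, q_B = (70 − 123/2)/3 = 17/6.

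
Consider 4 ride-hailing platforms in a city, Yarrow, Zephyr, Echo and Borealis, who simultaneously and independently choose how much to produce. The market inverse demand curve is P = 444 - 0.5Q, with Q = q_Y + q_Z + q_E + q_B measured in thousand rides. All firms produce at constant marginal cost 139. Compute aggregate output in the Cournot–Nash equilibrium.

488

Each firm earns π_i = (444 - 0.5Q)q_i - 139q_i.
First-order condition (treating rivals' output as given): 305 - q_i - (1/2)·Σ_{j≠i} q_j = 0.
By symmetry each firm produces the same amount; substituting Σ_{j≠i} q_j = 3q_i yields q_i = 305/(5/2) = 122.
Total output Q = 122 + 122 + 122 + 122 = 488.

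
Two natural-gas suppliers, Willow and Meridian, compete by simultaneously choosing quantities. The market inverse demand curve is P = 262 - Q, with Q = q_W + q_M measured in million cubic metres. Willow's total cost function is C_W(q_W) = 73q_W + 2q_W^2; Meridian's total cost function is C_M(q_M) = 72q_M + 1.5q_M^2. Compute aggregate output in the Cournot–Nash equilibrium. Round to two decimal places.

Willow's profit: π_W = (262 - Q)q_W - (73q_W + 2q_W²). Setting ∂π_W/∂q_W = 0: 189 - 6q_W - (q_M) = 0.
Meridian's first-order condition: 190 - 5q_M - (q_W) = 0.
Rearranging gives the reaction functions q_W = (189 - q_M)/6 and q_M = (190 - q_W)/5.
Solving the pair: q_W = 755/29, q_M = 951/29.
Total output Q = 755/29 + 951/29 = 1706/29.

58.83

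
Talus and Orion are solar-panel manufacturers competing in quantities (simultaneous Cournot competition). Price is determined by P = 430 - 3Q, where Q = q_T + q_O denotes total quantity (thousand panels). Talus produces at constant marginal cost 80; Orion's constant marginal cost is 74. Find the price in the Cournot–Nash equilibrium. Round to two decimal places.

194.67

Talus's profit: π_T = (430 - 3Q)q_T - (80q_T). Setting ∂π_T/∂q_T = 0: 350 - 6q_T - 3(q_O) = 0.
Orion's profit: π_O = (430 - 3Q)q_O - (74q_O). Setting ∂π_O/∂q_O = 0: 356 - 6q_O - 3(q_T) = 0.
So q_T = (350 - 3q_O)/6 and q_O = (356 - 3q_T)/6.
Substituting one into the other gives q_T = 344/9 and q_O = 362/9.
Total output Q = 706/9, so price P = 430 - 3·(706/9) = 584/3.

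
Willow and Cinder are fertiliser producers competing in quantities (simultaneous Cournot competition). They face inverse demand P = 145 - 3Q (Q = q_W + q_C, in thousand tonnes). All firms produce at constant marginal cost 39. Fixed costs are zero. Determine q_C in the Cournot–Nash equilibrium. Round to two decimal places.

11.78

Each firm earns π_i = (145 - 3Q)q_i - 39q_i.
First-order condition (treating rivals' output as given): 106 - 6q_i - 3q_j = 0.
By symmetry each firm produces the same amount; substituting q_j = q_i yields q_i = 106/9.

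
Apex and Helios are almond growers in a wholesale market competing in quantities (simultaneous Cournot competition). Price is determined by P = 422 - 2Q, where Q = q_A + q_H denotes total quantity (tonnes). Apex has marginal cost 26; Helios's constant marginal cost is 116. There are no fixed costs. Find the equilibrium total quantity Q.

Apex's profit: π_A = (422 - 2Q)q_A - (26q_A). Setting ∂π_A/∂q_A = 0: 396 - 4q_A - 2(q_H) = 0.
Helios's profit: π_H = (422 - 2Q)q_H - (116q_H). Setting ∂π_H/∂q_H = 0: 306 - 4q_H - 2(q_A) = 0.
So q_A = (396 - 2q_H)/4 and q_H = (306 - 2q_A)/4.
Substituting one into the other gives q_A = 81 and q_H = 36.
Total output Q = 81 + 36 = 117.

117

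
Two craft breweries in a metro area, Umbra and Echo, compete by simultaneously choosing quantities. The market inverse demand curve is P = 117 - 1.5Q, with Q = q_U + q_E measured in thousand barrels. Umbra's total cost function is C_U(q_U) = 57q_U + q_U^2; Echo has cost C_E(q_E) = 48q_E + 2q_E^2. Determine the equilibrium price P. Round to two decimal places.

Umbra's profit: π_U = (117 - 1.5Q)q_U - (57q_U + q_U²). Setting ∂π_U/∂q_U = 0: 60 - 5q_U - (3/2)(q_E) = 0.
Echo's profit: π_E = (117 - 1.5Q)q_E - (48q_E + 2q_E²). Setting ∂π_E/∂q_E = 0: 69 - 7q_E - (3/2)(q_U) = 0.
So q_U = (60 - (3/2)q_E)/5 and q_E = (69 - (3/2)q_U)/7.
Solving the pair: q_U = 1266/131, q_E = 1020/131.
Total output Q = 17.4504, so price P = 117 - (3/2)·17.4504 = 90.8244.

90.82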